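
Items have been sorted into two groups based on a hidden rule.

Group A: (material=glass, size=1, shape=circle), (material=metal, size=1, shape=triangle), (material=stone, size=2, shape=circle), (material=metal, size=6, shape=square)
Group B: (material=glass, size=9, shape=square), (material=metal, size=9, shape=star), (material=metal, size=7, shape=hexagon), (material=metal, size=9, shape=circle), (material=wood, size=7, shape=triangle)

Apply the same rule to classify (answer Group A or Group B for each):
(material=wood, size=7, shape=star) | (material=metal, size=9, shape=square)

Group B, Group B

Every 'Group A' example satisfies: size ≤ 6. None of the 'Group B' examples do.
(material=wood, size=7, shape=star) → size = 7 → Group B.
(material=metal, size=9, shape=square) → size = 9 → Group B.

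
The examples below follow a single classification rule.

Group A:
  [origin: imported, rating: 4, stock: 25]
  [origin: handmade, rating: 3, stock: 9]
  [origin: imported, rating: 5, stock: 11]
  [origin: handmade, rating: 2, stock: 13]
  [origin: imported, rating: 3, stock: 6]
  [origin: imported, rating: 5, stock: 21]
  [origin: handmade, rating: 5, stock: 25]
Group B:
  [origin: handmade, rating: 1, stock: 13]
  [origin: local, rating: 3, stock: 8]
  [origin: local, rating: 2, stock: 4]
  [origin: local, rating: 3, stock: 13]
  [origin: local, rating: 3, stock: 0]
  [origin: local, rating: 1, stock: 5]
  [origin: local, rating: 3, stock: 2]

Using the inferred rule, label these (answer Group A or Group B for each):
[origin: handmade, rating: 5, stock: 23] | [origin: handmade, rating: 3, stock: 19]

Group A, Group A

All 'Group A' examples share one property — origin is not local AND rating ≥ 2 — and every 'Group B' example lacks it.
[origin: handmade, rating: 5, stock: 23]: origin is handmade, rating = 5, has this property → Group A. [origin: handmade, rating: 3, stock: 19]: origin is handmade, rating = 3, has this property → Group A.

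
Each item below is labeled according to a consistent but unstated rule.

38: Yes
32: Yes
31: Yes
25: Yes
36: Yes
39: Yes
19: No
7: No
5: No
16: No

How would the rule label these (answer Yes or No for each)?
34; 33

'Yes' ⟺ at least 25.

Yes, Yes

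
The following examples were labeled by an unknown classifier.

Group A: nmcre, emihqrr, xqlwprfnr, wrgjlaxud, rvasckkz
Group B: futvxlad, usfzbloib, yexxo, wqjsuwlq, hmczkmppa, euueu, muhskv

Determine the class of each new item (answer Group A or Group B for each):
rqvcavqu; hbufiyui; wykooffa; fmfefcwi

Group A, Group B, Group B, Group B

The rule appears to be: contains 'r'.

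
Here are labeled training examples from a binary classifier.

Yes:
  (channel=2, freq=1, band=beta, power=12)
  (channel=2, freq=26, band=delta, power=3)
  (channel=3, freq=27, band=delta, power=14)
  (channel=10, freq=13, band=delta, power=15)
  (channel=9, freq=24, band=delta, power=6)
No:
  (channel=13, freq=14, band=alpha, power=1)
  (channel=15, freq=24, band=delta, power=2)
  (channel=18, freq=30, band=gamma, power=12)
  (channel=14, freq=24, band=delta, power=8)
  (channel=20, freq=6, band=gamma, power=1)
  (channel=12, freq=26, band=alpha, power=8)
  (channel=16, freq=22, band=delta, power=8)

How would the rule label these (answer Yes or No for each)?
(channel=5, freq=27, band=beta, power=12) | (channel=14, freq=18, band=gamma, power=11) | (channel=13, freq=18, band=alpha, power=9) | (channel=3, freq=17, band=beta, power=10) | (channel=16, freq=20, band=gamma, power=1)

Yes, No, No, Yes, No

The simplest hypothesis consistent with all the labels is: channel ≤ 10.
(channel=5, freq=27, band=beta, power=12) → channel = 5 → Yes. (channel=14, freq=18, band=gamma, power=11) → channel = 14 → No. (channel=13, freq=18, band=alpha, power=9) → channel = 13 → No. (channel=3, freq=17, band=beta, power=10) → channel = 3 → Yes. (channel=16, freq=20, band=gamma, power=1) → channel = 16 → No.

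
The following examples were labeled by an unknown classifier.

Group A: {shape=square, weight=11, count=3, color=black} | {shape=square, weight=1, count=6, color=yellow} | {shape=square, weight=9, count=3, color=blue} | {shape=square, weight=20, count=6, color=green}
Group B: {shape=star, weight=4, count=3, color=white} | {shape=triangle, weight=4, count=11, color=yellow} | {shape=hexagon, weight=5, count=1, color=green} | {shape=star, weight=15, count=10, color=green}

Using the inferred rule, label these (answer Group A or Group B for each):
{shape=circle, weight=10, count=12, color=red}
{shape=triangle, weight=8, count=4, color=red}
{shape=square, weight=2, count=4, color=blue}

Group B, Group B, Group A

The classifier is using: shape is square.
{shape=circle, weight=10, count=12, color=red} → shape is circle → Group B. {shape=triangle, weight=8, count=4, color=red} → shape is triangle → Group B. {shape=square, weight=2, count=4, color=blue} → shape is square → Group A.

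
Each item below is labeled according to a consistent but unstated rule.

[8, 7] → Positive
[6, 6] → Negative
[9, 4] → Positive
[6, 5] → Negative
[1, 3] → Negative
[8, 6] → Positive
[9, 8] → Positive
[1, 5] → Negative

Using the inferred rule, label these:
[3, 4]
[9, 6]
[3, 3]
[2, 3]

Negative, Positive, Negative, Negative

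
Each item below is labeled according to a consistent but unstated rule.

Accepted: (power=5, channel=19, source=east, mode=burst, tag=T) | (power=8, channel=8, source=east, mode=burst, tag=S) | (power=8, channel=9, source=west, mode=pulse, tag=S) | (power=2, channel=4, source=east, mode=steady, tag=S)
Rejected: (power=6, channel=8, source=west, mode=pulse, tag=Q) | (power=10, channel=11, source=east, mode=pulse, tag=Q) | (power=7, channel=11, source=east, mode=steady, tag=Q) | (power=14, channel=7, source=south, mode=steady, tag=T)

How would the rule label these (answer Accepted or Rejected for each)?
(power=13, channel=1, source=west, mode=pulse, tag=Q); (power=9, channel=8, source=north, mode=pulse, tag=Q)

Every 'Accepted' example satisfies: mode is burst OR tag is S. None of the 'Rejected' examples do.

Rejected, Rejected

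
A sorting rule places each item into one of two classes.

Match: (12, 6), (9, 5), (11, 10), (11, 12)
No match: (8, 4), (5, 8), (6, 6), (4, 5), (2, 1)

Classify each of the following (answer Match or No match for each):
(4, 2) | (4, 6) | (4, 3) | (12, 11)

The rule appears to be: sum ≥ 14.
(4, 2) → 4+2 = 6 → No match. (4, 6) → 4+6 = 10 → No match. (4, 3) → 4+3 = 7 → No match. (12, 11) → 12+11 = 23 → Match.

No match, No match, No match, Match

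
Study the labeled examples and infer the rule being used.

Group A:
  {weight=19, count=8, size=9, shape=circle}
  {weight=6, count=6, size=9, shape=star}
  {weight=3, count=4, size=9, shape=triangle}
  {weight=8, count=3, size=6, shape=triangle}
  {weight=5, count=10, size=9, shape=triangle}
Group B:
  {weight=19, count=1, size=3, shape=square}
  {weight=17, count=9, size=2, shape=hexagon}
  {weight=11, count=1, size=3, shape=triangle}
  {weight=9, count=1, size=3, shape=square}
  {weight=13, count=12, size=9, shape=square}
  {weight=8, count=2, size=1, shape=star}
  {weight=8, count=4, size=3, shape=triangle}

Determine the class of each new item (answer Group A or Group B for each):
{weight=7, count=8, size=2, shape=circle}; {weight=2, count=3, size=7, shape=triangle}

A rule that fits every label: size ≥ 6 AND count ≤ 10 — true of each 'Group A' example, false of each 'Group B' one.
{weight=7, count=8, size=2, shape=circle}: size = 2, count = 8, doesn't qualify → Group B. {weight=2, count=3, size=7, shape=triangle}: size = 7, count = 3, passes → Group A.

Group B, Group A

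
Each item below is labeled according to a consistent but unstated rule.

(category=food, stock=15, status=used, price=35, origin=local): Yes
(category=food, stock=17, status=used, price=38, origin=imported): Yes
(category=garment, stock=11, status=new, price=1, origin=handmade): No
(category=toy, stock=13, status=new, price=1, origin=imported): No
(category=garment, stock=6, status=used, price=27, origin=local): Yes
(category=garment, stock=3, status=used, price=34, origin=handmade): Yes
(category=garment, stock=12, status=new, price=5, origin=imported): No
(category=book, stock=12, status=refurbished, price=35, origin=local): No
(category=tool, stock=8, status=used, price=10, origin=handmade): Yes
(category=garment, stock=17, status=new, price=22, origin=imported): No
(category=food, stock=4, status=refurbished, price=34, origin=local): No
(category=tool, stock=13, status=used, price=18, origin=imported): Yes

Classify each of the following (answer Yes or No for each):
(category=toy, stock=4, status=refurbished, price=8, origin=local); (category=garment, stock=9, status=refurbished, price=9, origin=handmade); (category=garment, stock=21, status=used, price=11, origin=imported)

The common property of the 'Yes' items is: status is used. No 'No' item has it.
(category=toy, stock=4, status=refurbished, price=8, origin=local) → status is refurbished → No. (category=garment, stock=9, status=refurbished, price=9, origin=handmade) → status is refurbished → No. (category=garment, stock=21, status=used, price=11, origin=imported) → status is used → Yes.

No, No, Yes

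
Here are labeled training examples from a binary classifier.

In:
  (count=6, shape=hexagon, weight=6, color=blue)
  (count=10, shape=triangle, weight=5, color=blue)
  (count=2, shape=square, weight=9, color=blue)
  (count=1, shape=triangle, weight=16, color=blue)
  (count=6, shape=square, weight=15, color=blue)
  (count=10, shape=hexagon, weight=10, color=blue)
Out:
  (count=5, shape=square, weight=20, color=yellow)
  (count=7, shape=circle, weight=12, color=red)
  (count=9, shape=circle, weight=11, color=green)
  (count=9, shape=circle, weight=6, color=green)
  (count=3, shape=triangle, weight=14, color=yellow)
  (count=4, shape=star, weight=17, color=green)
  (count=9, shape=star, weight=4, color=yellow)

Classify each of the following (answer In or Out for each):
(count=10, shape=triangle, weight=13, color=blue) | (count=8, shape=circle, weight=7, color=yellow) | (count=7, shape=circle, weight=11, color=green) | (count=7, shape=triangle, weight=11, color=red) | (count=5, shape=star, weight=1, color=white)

In, Out, Out, Out, Out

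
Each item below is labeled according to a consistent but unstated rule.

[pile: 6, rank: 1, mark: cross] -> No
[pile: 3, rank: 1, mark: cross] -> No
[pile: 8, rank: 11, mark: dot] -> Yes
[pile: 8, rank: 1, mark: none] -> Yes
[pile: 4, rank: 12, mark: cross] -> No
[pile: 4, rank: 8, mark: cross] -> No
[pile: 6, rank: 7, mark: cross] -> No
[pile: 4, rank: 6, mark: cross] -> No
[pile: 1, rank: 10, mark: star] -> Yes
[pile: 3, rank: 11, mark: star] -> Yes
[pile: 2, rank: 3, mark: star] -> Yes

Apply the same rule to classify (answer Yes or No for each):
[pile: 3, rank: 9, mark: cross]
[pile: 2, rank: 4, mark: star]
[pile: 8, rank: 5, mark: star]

Checking candidate rules against both groups, what survives is: mark is not cross.
[pile: 3, rank: 9, mark: cross] — mark is cross, hence No.
[pile: 2, rank: 4, mark: star] — mark is star, hence Yes.
[pile: 8, rank: 5, mark: star] — mark is star, hence Yes.

No, Yes, Yes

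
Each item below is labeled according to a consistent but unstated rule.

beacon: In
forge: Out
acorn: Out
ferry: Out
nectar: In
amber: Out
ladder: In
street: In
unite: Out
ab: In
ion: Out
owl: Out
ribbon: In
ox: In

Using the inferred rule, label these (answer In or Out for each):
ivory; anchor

Looking at the examples, the only property every 'In' case has and every 'Out' case lacks is: even length.
ivory → length 5 → Out.
anchor → length 6 → In.

Out, In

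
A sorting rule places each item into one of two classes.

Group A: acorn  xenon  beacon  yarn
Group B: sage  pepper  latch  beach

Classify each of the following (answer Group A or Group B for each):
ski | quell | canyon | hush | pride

Group B, Group B, Group A, Group B, Group B

All 'Group A' examples share one property — contains 'n' — and every 'Group B' example lacks it.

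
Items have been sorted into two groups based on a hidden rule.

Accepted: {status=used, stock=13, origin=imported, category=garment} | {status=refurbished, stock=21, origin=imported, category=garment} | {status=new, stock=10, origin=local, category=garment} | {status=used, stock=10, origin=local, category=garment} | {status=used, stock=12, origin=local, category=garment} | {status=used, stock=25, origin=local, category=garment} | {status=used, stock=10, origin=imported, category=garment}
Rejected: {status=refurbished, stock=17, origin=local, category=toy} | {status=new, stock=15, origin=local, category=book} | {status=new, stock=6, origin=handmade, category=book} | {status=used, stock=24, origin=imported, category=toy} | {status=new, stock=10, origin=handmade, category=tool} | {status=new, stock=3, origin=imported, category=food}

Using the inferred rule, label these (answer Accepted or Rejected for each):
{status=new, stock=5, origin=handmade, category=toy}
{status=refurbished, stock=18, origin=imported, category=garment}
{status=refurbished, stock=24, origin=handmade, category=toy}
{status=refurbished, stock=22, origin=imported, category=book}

The rule appears to be: category is garment.

Rejected, Accepted, Rejected, Rejected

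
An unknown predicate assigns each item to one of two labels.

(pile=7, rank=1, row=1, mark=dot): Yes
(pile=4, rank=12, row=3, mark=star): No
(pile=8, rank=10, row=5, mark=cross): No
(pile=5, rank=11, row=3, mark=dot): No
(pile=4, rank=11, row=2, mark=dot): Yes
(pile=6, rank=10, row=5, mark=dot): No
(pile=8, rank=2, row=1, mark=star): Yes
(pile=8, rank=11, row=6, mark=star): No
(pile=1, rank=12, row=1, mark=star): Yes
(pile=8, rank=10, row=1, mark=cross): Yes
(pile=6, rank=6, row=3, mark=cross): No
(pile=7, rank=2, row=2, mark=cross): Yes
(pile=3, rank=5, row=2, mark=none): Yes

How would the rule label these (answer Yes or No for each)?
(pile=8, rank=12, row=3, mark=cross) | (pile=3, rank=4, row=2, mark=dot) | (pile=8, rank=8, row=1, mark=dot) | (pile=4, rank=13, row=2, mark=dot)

No, Yes, Yes, Yes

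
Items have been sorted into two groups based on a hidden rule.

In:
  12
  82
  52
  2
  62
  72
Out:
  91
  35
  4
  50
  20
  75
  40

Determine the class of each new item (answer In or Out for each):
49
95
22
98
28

Out, Out, In, Out, Out

The simplest hypothesis consistent with all the labels is: ends in digit 2.
49: last digit 9, lacks this property → Out.
95: last digit 5, lacks this property → Out.
22: last digit 2, meets the rule → In.
98: last digit 8, lacks this property → Out.
28: last digit 8, lacks this property → Out.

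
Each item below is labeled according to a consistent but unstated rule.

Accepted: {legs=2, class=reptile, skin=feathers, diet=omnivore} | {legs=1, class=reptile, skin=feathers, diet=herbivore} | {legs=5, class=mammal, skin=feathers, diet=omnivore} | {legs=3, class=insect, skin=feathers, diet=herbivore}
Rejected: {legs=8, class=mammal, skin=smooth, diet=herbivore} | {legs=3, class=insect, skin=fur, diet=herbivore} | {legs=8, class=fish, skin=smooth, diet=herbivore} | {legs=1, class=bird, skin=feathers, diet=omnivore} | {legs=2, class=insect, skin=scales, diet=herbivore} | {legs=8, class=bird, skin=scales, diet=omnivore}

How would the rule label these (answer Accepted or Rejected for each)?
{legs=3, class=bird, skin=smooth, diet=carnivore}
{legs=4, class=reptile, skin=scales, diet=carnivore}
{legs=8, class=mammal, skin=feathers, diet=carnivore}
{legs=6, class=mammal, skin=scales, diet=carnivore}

Rejected, Rejected, Accepted, Rejected

All 'Accepted' examples share one property — class is not bird AND skin is feathers — and every 'Rejected' example lacks it.
Rejected: {legs=3, class=bird, skin=smooth, diet=carnivore}, since class is bird, skin is smooth.
Rejected: {legs=4, class=reptile, skin=scales, diet=carnivore}, since class is reptile, skin is scales.
Accepted: {legs=8, class=mammal, skin=feathers, diet=carnivore}, since class is mammal, skin is feathers.
Rejected: {legs=6, class=mammal, skin=scales, diet=carnivore}, since class is mammal, skin is scales.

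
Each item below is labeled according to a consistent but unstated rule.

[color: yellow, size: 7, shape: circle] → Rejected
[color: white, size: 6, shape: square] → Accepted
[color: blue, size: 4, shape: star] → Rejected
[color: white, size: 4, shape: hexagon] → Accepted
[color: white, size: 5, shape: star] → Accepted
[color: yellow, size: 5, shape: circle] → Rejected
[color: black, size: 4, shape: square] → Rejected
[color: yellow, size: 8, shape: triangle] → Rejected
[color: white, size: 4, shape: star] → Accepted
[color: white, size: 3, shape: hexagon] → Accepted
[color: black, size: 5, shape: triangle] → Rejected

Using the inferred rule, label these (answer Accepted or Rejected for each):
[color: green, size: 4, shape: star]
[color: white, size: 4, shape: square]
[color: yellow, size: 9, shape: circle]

Rejected, Accepted, Rejected

Checking candidate rules against both groups, what survives is: color is white.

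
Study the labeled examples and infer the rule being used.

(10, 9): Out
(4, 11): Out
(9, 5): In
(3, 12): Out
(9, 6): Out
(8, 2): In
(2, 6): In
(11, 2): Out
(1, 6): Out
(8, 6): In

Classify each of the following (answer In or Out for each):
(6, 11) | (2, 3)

The pattern is that an item is 'In' exactly when: sum is even.

Out, Out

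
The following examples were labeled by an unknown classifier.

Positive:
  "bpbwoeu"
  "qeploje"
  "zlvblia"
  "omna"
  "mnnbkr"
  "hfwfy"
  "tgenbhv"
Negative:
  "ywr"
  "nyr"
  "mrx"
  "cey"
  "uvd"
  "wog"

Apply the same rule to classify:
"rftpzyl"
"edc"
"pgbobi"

Positive, Negative, Positive

The common property of the 'Positive' items is: length ≥ 4. No 'Negative' item has it.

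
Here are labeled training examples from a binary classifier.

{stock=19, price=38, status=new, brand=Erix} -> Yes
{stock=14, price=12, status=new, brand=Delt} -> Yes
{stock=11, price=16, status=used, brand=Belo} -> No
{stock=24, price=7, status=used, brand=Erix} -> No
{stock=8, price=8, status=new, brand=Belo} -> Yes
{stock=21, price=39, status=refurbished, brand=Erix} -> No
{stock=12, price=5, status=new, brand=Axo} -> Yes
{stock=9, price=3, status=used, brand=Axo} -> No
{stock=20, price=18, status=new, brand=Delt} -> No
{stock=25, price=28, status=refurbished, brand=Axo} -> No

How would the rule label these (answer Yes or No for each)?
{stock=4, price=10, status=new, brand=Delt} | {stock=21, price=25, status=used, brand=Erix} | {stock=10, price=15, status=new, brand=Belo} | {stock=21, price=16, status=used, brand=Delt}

The pattern is that an item is 'Yes' exactly when: status is new AND stock ≤ 19.
{stock=4, price=10, status=new, brand=Delt}: status is new, stock = 4 — checks out, so Yes. {stock=21, price=25, status=used, brand=Erix}: status is used, stock = 21 — fails this test, so No. {stock=10, price=15, status=new, brand=Belo}: status is new, stock = 10 — checks out, so Yes. {stock=21, price=16, status=used, brand=Delt}: status is used, stock = 21 — fails this test, so No.

Yes, No, Yes, No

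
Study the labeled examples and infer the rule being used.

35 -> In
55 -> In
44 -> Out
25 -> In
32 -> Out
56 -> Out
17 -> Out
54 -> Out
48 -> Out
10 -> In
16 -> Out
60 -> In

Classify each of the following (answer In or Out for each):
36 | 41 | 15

Out, Out, In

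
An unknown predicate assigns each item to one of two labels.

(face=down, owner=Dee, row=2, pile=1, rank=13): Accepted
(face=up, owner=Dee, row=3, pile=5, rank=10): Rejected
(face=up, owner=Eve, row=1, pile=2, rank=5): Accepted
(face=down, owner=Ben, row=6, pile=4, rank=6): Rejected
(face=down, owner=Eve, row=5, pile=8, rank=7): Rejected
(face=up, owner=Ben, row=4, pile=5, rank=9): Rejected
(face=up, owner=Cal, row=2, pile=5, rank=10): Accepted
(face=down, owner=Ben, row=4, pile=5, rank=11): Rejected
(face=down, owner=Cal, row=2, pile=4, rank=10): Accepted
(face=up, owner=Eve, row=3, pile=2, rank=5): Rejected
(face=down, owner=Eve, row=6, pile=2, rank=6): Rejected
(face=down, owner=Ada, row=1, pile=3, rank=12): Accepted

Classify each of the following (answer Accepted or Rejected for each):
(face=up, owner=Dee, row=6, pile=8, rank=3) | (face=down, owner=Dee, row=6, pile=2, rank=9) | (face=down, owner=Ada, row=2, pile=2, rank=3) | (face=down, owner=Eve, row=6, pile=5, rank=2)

The pattern is that an item is 'Accepted' exactly when: row ≤ 2.
Rejected: (face=up, owner=Dee, row=6, pile=8, rank=3), since row = 6.
Rejected: (face=down, owner=Dee, row=6, pile=2, rank=9), since row = 6.
Accepted: (face=down, owner=Ada, row=2, pile=2, rank=3), since row = 2.
Rejected: (face=down, owner=Eve, row=6, pile=5, rank=2), since row = 6.

Rejected, Rejected, Accepted, Rejected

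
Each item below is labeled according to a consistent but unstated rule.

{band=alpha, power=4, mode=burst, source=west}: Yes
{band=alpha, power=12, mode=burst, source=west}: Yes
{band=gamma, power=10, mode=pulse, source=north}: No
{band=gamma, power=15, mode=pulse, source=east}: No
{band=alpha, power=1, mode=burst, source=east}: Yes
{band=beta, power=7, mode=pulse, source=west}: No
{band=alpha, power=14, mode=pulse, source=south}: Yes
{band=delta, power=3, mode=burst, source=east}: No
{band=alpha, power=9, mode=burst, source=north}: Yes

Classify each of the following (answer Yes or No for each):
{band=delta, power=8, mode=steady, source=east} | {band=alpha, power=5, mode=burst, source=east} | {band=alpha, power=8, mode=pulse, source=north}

No, Yes, Yes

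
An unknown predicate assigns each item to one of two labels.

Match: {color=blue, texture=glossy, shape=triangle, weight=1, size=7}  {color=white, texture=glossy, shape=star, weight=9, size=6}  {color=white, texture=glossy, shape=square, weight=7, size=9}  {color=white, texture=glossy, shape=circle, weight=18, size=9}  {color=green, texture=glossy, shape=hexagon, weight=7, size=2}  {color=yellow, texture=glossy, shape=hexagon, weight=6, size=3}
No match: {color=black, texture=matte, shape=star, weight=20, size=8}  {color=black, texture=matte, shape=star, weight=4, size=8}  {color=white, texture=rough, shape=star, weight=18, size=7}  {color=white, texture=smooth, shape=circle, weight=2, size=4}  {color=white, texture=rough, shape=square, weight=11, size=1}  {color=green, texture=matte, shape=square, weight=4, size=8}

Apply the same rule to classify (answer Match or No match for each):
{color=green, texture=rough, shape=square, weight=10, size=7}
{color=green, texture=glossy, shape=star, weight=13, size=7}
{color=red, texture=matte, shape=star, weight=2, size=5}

No match, Match, No match

Every 'Match' example satisfies: texture is glossy. None of the 'No match' examples do.
{color=green, texture=rough, shape=square, weight=10, size=7} — texture is rough, hence No match. {color=green, texture=glossy, shape=star, weight=13, size=7} — texture is glossy, hence Match. {color=red, texture=matte, shape=star, weight=2, size=5} — texture is matte, hence No match.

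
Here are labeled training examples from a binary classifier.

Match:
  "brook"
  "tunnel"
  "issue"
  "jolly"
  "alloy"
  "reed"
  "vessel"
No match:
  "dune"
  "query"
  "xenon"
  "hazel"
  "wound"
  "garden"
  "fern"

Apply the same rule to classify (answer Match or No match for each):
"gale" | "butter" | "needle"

'Match' ⟺ has a double letter.

No match, Match, Match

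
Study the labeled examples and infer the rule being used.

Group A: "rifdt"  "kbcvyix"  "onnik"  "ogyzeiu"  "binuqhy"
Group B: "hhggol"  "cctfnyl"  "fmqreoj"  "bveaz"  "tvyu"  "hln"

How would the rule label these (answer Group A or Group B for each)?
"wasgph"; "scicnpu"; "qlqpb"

Group B, Group A, Group B

Checking candidate rules against both groups, what survives is: contains 'i'.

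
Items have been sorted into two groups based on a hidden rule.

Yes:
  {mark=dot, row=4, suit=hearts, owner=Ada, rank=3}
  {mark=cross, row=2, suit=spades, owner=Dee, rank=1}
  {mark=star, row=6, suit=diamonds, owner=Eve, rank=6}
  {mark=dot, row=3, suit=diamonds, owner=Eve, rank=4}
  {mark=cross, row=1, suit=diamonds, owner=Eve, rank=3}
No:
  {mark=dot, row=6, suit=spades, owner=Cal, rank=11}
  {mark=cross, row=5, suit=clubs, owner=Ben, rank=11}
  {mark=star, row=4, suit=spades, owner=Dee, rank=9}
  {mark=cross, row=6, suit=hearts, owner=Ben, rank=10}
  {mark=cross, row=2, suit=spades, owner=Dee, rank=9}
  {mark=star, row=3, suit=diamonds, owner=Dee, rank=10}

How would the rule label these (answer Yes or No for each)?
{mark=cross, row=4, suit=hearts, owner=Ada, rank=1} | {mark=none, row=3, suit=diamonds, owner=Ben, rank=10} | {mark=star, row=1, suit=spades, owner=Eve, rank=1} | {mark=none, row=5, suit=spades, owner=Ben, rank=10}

Yes, No, Yes, No

Every 'Yes' example satisfies: rank ≤ 6. None of the 'No' examples do.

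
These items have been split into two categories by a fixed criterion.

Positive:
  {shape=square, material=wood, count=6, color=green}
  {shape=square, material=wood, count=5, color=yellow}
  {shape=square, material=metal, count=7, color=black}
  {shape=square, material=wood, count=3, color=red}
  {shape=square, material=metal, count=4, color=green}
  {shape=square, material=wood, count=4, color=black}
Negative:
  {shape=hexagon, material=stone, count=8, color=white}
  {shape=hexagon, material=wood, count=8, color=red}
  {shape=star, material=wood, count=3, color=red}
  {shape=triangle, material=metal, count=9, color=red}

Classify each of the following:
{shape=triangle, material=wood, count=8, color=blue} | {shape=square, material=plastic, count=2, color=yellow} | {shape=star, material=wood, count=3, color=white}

The rule appears to be: shape is square.

Negative, Positive, Negative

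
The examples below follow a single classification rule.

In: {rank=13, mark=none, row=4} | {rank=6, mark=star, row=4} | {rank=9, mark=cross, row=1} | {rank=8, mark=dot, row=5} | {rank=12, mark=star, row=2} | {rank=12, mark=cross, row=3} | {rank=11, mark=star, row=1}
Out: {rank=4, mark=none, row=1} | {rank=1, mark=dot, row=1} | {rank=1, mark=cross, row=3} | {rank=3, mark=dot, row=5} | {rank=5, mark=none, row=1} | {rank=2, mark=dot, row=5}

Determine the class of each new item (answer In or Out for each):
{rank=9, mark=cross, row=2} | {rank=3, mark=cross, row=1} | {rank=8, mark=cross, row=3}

In, Out, In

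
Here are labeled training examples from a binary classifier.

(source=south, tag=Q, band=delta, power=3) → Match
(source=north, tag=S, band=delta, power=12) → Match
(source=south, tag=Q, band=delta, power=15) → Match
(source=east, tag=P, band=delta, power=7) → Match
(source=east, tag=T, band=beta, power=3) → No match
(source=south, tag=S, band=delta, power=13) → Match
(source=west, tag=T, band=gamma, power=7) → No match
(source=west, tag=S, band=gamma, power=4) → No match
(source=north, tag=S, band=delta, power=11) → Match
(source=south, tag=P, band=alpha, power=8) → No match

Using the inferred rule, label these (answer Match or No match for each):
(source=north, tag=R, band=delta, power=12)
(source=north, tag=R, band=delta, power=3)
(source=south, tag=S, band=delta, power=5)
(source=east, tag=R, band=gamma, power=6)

Match, Match, Match, No match

One predicate separates the groups cleanly: band is delta.
(source=north, tag=R, band=delta, power=12) → band is delta → Match.
(source=north, tag=R, band=delta, power=3) → band is delta → Match.
(source=south, tag=S, band=delta, power=5) → band is delta → Match.
(source=east, tag=R, band=gamma, power=6) → band is gamma → No match.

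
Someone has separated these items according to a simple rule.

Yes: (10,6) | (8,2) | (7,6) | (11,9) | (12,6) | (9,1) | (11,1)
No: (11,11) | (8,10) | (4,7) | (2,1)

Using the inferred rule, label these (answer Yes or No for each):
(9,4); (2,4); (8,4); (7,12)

The common property of the 'Yes' items is: first > second AND sum ≥ 10. No 'No' item has it.
(9,4): 9 > 4, 9+4 = 13, satisfies this → Yes.
(2,4): 2 < 4, 2+4 = 6, fails the rule → No.
(8,4): 8 > 4, 8+4 = 12, satisfies this → Yes.
(7,12): 7 < 12, 7+12 = 19, fails the rule → No.

Yes, No, Yes, No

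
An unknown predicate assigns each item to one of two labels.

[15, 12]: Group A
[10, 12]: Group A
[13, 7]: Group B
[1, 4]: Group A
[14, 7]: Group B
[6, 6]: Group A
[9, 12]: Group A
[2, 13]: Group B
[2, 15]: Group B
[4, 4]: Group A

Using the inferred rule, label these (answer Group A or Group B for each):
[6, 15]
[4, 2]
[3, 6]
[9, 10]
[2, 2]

Group B, Group A, Group A, Group A, Group A

The simplest hypothesis consistent with all the labels is: second is even.
[6, 15] — second 15, hence Group B. [4, 2] — second 2, hence Group A. [3, 6] — second 6, hence Group A. [9, 10] — second 10, hence Group A. [2, 2] — second 2, hence Group A.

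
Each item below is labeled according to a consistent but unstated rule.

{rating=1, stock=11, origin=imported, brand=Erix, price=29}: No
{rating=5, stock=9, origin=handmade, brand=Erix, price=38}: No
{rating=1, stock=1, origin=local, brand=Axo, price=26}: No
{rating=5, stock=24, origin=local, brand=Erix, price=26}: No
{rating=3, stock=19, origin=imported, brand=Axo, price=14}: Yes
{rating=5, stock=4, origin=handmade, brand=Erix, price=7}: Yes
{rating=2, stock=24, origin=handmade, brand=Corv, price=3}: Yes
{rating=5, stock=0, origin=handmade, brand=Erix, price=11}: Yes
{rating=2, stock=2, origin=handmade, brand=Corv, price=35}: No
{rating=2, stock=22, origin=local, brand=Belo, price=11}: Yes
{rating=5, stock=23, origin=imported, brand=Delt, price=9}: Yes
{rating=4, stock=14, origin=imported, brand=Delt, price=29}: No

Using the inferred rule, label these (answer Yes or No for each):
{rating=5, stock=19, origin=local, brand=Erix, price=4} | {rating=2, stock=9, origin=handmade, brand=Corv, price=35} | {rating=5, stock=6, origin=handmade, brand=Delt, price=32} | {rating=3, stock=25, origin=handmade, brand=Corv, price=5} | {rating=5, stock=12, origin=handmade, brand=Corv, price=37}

'Yes' ⟺ price ≤ 14.
{rating=5, stock=19, origin=local, brand=Erix, price=4} → price = 4 → Yes.
{rating=2, stock=9, origin=handmade, brand=Corv, price=35} → price = 35 → No.
{rating=5, stock=6, origin=handmade, brand=Delt, price=32} → price = 32 → No.
{rating=3, stock=25, origin=handmade, brand=Corv, price=5} → price = 5 → Yes.
{rating=5, stock=12, origin=handmade, brand=Corv, price=37} → price = 37 → No.

Yes, No, No, Yes, No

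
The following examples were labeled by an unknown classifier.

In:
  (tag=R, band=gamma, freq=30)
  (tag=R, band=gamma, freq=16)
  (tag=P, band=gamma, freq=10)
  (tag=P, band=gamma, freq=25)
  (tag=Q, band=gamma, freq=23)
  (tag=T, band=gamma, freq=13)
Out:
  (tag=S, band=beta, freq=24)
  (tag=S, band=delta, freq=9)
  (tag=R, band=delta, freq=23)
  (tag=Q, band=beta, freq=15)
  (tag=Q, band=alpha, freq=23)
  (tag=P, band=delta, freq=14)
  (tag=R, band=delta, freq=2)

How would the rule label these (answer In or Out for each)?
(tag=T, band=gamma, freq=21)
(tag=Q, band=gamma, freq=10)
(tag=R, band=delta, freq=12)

In, In, Out

Every 'In' example satisfies: band is gamma. None of the 'Out' examples do.
(tag=T, band=gamma, freq=21): In (band is gamma).
(tag=Q, band=gamma, freq=10): In (band is gamma).
(tag=R, band=delta, freq=12): Out (band is delta).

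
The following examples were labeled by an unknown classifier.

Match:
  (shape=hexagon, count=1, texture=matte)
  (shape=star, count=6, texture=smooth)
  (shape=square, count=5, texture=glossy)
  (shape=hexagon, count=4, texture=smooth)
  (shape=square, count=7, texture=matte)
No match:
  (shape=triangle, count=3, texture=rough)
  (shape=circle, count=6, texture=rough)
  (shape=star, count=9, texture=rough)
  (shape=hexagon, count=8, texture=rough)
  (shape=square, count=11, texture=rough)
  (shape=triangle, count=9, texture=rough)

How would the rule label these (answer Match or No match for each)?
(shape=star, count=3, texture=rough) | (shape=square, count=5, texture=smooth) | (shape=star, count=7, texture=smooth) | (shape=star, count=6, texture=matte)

The simplest hypothesis consistent with all the labels is: texture is not rough.
(shape=star, count=3, texture=rough): No match (texture is rough).
(shape=square, count=5, texture=smooth): Match (texture is smooth).
(shape=star, count=7, texture=smooth): Match (texture is smooth).
(shape=star, count=6, texture=matte): Match (texture is matte).

No match, Match, Match, Match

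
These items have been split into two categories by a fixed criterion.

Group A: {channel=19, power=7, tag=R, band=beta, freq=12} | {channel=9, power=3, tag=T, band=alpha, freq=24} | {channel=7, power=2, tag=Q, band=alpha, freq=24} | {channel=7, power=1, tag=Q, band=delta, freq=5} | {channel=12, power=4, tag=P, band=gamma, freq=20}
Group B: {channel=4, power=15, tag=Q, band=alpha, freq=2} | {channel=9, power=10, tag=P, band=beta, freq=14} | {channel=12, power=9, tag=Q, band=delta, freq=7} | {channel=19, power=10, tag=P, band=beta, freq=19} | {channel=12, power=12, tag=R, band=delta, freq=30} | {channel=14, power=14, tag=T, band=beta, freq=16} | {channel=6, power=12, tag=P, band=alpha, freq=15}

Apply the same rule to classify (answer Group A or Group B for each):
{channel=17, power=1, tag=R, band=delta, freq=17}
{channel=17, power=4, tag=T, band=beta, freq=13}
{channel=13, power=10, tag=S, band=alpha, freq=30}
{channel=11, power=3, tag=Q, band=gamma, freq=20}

Group A, Group A, Group B, Group A

Every 'Group A' example satisfies: power ≤ 7. None of the 'Group B' examples do.
{channel=17, power=1, tag=R, band=delta, freq=17}: power = 1, satisfies this → Group A. {channel=17, power=4, tag=T, band=beta, freq=13}: power = 4, satisfies this → Group A. {channel=13, power=10, tag=S, band=alpha, freq=30}: power = 10, lacks this property → Group B. {channel=11, power=3, tag=Q, band=gamma, freq=20}: power = 3, satisfies this → Group A.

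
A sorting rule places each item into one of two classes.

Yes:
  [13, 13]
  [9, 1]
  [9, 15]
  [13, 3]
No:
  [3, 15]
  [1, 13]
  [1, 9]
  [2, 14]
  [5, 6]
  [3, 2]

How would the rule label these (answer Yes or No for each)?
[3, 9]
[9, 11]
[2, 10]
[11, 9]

No, Yes, No, Yes

Rule: first ≥ 6. This holds for each 'Yes' example and fails for each 'No' one.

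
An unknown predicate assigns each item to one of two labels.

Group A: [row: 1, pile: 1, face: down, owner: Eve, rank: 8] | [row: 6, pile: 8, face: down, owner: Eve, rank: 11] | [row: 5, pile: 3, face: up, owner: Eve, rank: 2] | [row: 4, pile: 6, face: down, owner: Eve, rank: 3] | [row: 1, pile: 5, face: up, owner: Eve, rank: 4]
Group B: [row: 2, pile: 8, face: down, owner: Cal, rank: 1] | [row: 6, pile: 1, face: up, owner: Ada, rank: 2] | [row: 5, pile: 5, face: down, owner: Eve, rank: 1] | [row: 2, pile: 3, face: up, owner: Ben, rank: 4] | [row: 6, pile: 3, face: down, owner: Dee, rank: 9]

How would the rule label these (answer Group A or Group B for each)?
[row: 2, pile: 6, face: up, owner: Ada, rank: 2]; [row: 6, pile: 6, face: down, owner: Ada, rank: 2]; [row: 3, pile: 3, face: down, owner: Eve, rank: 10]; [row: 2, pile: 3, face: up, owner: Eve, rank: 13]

Every 'Group A' example satisfies: owner is Eve AND rank ≥ 2. None of the 'Group B' examples do.
[row: 2, pile: 6, face: up, owner: Ada, rank: 2]: owner is Ada, rank = 2 — doesn't match, so Group B.
[row: 6, pile: 6, face: down, owner: Ada, rank: 2]: owner is Ada, rank = 2 — doesn't match, so Group B.
[row: 3, pile: 3, face: down, owner: Eve, rank: 10]: owner is Eve, rank = 10 — qualifies, so Group A.
[row: 2, pile: 3, face: up, owner: Eve, rank: 13]: owner is Eve, rank = 13 — qualifies, so Group A.

Group B, Group B, Group A, Group A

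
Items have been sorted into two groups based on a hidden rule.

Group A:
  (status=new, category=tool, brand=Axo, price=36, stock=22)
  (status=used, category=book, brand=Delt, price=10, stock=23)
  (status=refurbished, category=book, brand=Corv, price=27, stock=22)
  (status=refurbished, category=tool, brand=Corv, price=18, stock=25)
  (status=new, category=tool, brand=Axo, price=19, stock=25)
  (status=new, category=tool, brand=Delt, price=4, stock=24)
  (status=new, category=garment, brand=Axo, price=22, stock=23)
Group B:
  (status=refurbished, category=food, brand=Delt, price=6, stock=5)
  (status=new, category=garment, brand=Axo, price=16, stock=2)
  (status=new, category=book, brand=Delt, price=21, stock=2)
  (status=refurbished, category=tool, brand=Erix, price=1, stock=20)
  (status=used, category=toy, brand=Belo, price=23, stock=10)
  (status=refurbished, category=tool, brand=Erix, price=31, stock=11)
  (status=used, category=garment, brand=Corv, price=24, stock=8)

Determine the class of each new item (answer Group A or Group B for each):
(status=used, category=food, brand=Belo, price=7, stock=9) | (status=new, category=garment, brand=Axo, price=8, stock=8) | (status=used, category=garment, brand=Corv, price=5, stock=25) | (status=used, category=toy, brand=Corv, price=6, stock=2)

Group B, Group B, Group A, Group B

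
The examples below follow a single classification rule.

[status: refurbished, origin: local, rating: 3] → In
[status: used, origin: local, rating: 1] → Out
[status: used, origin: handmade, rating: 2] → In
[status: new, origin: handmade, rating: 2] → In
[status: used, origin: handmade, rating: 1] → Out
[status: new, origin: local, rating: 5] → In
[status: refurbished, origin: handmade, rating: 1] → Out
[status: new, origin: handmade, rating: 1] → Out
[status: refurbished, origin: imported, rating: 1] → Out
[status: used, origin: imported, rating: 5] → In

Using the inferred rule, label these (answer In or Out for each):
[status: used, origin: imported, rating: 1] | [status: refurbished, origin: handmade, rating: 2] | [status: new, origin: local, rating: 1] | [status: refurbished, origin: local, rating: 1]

A rule that fits every label: rating ≥ 2 — true of each 'In' example, false of each 'Out' one.
[status: used, origin: imported, rating: 1]: Out (rating = 1). [status: refurbished, origin: handmade, rating: 2]: In (rating = 2). [status: new, origin: local, rating: 1]: Out (rating = 1). [status: refurbished, origin: local, rating: 1]: Out (rating = 1).

Out, In, Out, Out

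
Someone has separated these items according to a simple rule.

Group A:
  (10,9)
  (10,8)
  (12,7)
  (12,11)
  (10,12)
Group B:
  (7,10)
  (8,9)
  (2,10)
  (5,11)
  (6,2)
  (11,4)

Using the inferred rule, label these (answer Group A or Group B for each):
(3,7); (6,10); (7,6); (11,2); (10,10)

Group B, Group B, Group B, Group B, Group A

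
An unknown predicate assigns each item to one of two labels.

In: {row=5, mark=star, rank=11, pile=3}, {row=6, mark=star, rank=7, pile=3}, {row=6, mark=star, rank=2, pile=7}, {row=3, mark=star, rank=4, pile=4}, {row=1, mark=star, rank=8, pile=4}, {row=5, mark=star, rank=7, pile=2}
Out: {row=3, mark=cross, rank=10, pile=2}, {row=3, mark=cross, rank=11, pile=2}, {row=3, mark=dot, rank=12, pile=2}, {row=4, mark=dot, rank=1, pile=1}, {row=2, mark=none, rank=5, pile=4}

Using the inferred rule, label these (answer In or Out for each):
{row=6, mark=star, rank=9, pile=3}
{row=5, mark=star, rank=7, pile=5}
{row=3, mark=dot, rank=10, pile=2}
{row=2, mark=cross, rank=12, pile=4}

Every 'In' example satisfies: mark is star. None of the 'Out' examples do.
{row=6, mark=star, rank=9, pile=3} → mark is star → In.
{row=5, mark=star, rank=7, pile=5} → mark is star → In.
{row=3, mark=dot, rank=10, pile=2} → mark is dot → Out.
{row=2, mark=cross, rank=12, pile=4} → mark is cross → Out.

In, In, Out, Out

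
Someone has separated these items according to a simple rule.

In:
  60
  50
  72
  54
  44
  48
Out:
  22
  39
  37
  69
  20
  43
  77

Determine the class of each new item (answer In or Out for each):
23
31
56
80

The distinguishing property — even AND at least 37 — holds for all the 'In' cases and none of the 'Out' cases.

Out, Out, In, In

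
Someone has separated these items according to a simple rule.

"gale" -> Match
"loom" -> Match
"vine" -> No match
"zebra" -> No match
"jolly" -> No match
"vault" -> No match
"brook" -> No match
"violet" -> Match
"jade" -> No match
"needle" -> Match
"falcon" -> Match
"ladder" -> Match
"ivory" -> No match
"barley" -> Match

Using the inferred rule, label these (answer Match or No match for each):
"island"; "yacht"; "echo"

Match, No match, No match

Every 'Match' example satisfies: even length AND contains 'l'. None of the 'No match' examples do.
"island": length 6, has 'l', passes → Match. "yacht": length 5, no 'l', does not pass → No match. "echo": length 4, no 'l', does not pass → No match.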